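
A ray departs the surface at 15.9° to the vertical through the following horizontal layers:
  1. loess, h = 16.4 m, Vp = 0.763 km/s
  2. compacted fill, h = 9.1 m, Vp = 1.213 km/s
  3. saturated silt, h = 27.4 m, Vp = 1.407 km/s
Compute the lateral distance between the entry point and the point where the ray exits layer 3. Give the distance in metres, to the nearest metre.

25 m

p = sin θ₁/V₁ = sin 15.9°/0.763 = 3.5906e-01 s/km is conserved through the stack.
Layer 1: θ = 15.90°; offset = 16.4·tan 15.90° = 4.672 m.
Layer 2: sin θ = p·1.213 = 0.4355 → θ = 25.82°; offset = 9.1·tan 25.82° = 4.403 m.
Layer 3: sin θ = p·1.407 = 0.5052 → θ = 30.34°; offset = 27.4·tan 30.34° = 16.040 m.
Total horizontal offset = 25.114 m.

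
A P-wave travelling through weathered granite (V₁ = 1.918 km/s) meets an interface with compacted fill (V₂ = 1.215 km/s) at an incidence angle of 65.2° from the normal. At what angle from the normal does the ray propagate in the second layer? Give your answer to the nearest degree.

sin θ₁/V₁ = sin θ₂/V₂ ⇒ sin θ₂ = 1.215·sin 65.2°/1.918 = 1.215·0.9078/1.918 = 0.5751.
θ₂ = sin⁻¹(0.5751) = 35.10° (from vertical).

35°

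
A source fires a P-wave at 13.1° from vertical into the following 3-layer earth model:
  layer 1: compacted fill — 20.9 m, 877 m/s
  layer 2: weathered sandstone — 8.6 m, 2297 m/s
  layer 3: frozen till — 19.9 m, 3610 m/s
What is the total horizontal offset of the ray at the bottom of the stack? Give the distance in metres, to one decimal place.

Ray parameter p = sin 13.1° / 877 m/s = 2.5844e-04 s/m.
Layer 1: θ = 13.10°; offset = 20.9·tan 13.10° = 4.864 m.
Layer 2: sin θ = p·2297 = 0.5936 → θ = 36.42°; offset = 8.6·tan 36.42° = 6.344 m.
Layer 3: sin θ = p·3610 = 0.9330 → θ = 68.90°; offset = 19.9·tan 68.90° = 51.577 m.
Total horizontal offset = 62.785 m.

62.8 m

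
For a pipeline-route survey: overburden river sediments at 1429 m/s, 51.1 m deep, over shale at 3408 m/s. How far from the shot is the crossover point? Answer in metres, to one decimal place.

159.8 m

θ_c = arcsin(1429/3408) = 24.79°, so cos θ_c = 0.9078 and tᵢ = 2h cos θ_c/V₁ = 0.0649 s.
At crossover x/V₁ = x/V₂ + tᵢ ⇒ x = tᵢ/(1/V₁ − 1/V₂) = 0.06493/(6.9979e-04 − 2.9343e-04) = 159.78 m.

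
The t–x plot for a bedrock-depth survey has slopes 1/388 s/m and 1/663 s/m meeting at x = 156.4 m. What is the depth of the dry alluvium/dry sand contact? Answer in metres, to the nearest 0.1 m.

h = (x_cross/2)·√((V₂−V₁)/(V₂+V₁)).
(V₂−V₁)/(V₂+V₁) = (663−388)/(663+388) = 0.2617; √ = 0.5115.
h = (156.4/2)·0.5115 = 40.00 m.

40.0 m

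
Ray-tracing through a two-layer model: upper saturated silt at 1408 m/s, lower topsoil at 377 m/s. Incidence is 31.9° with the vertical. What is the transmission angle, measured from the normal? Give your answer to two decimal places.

8.13°

Snell's law: sin θ₂ = (V₂/V₁)·sin θ₁ = (377/1408)·sin 31.9° = 0.1415.
θ₂ = arcsin 0.1415 = 8.13° from the normal.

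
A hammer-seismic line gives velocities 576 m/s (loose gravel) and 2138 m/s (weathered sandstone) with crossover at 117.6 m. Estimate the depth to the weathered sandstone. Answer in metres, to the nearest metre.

x_cross = 2h·√((V₂+V₁)/(V₂−V₁)) → h = x_cross / (2·√((V₂+V₁)/(V₂−V₁))).
√((V₂+V₁)/(V₂−V₁)) = √((2138+576)/(2138−576)) = 1.3181.
h = 117.6 / (2·1.3181) = 44.61 m.

45 m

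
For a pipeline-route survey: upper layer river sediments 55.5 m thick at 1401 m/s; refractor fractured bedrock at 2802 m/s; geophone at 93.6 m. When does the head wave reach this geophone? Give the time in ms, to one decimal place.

102.0 ms

t = x/V₂ + 2h·√(V₂²−V₁²)/(V₁V₂).
√(V₂²−V₁²) = √(2802²−1401²) = 2426.6 m/s; delay term = 2·55.5·2426.6/(1401·2802) = 0.06861 s.
t = 93.6/2802 + 0.06861 = 0.10202 s.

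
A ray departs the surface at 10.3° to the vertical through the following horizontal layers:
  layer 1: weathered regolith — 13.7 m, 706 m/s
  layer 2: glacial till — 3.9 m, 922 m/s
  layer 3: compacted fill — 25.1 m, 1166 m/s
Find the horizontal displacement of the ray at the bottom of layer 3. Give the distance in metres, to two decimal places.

11.18 m

p = sin θ₁/V₁ = sin 10.3°/706 = 2.5326e-04 s/m is conserved through the stack.
Layer 1: θ = 10.30°; offset = 13.7·tan 10.30° = 2.4897 m.
Layer 2: sin θ = p·922 = 0.2335 → θ = 13.50°; offset = 3.9·tan 13.50° = 0.9366 m.
Layer 3: sin θ = p·1166 = 0.2953 → θ = 17.18°; offset = 25.1·tan 17.18° = 7.7581 m.
Σ offsets = 11.1843 m.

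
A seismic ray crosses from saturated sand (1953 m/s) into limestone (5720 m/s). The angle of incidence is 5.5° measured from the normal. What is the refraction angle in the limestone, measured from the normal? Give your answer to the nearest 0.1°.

16.3°

sin θ₁/V₁ = sin θ₂/V₂ ⇒ sin θ₂ = 5720·sin 5.5°/1953 = 5720·0.0958/1953 = 0.2807.
θ₂ = arcsin 0.2807 = 16.30° from the normal.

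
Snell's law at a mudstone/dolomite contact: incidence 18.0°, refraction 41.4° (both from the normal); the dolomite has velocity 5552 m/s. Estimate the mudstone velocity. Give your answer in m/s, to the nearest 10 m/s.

2590 m/s

sin 18.0° = 0.3090; sin 41.4° = 0.6613.
V₁ = V₂·(sin θ₁/sin θ₂) = 5552·(0.3090/0.6613) = 2594.33 m/s.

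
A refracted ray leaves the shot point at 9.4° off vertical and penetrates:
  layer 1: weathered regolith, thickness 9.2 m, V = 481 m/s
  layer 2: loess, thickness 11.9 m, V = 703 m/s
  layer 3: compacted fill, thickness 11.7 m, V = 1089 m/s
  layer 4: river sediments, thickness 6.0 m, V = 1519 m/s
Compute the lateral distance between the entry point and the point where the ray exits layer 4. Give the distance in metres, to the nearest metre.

Ray parameter p = sin 9.4° / 481 m/s = 3.3956e-04 s/m.
Layer 1: θ = 9.40°; offset = 9.2·tan 9.40° = 1.523 m.
Layer 2: sin θ = p·703 = 0.2387 → θ = 13.81°; offset = 11.9·tan 13.81° = 2.925 m.
Layer 3: sin θ = p·1089 = 0.3698 → θ = 21.70°; offset = 11.7·tan 21.70° = 4.656 m.
Layer 4: sin θ = p·1519 = 0.5158 → θ = 31.05°; offset = 6.0·tan 31.05° = 3.612 m.
Summing the layer offsets gives 12.717 m.

13 m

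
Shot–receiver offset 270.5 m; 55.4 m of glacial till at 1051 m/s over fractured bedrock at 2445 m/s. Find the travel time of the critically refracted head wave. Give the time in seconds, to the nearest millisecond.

θ_c = arcsin(V₁/V₂) = arcsin(1051/2445) = 25.46°, cos θ_c = 0.9029.
Intercept time tᵢ = 2h cos θ_c / V₁ = 2·55.4·0.9029/1051 = 0.09519 s.
t = x/V₂ + tᵢ = 270.5/2445 + 0.09519 = 0.20582 s.

0.206 s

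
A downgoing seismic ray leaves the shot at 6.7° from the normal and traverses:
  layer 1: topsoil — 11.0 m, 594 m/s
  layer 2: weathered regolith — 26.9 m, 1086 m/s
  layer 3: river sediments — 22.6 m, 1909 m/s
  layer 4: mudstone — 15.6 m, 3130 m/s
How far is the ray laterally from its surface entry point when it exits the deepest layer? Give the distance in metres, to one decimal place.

28.5 m

Ray parameter p = sin 6.7° / 594 m/s = 1.9642e-04 s/m.
Layer 1: θ = 6.70°; offset = 11.0·tan 6.70° = 1.292 m.
Layer 2: sin θ = p·1086 = 0.2133 → θ = 12.32°; offset = 26.9·tan 12.32° = 5.873 m.
Layer 3: sin θ = p·1909 = 0.3750 → θ = 22.02°; offset = 22.6·tan 22.02° = 9.141 m.
Layer 4: sin θ = p·3130 = 0.6148 → θ = 37.94°; offset = 15.6·tan 37.94° = 12.160 m.
Σ offsets = 28.466 m.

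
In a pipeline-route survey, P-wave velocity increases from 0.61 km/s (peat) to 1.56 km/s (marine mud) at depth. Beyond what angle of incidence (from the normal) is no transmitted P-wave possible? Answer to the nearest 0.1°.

23.0°

At critical incidence the refracted ray runs along the interface (θ₂ = 90°), so sin θ_c = V₁/V₂.
θ_c = arcsin(0.61/1.56) = arcsin 0.3910 = 23.02°.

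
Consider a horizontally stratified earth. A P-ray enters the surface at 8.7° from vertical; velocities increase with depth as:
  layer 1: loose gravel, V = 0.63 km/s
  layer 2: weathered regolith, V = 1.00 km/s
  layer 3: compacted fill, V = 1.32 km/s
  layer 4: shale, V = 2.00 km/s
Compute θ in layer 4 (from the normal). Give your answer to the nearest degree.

Snell's law across each interface conserves sin θ / V, so sin θ_4 = V_4·sin θ₁/V₁.
sin θ_4 = 2.00 × sin 8.7° / 0.63 = 0.4802.
θ_4 = arcsin 0.4802 = 28.70°.

29°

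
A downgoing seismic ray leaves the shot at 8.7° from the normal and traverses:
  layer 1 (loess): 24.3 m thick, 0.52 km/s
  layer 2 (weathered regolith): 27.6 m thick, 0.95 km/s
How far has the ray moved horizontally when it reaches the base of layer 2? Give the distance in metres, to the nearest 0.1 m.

Ray parameter p = sin 8.7° / 0.52 km/s = 2.9089e-01 s/km.
Layer 1: θ = 8.70°; offset = 24.3·tan 8.70° = 3.718 m.
Layer 2: sin θ = p·0.95 = 0.2763 → θ = 16.04°; offset = 27.6·tan 16.04° = 7.936 m.
Σ offsets = 11.654 m.

11.7 m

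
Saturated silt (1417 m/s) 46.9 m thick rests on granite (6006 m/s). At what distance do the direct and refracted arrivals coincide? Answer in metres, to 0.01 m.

119.30 m

θ_c = arcsin(1417/6006) = 13.65°, so cos θ_c = 0.9718 and tᵢ = 2h cos θ_c/V₁ = 0.0643 s.
At crossover x/V₁ = x/V₂ + tᵢ ⇒ x = tᵢ/(1/V₁ − 1/V₂) = 0.06433/(7.0572e-04 − 1.6650e-04) = 119.30 m.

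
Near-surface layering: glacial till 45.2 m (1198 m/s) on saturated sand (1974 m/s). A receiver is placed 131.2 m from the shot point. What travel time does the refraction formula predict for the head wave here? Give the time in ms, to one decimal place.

t = x/V₂ + 2h·√(V₂²−V₁²)/(V₁V₂).
√(V₂²−V₁²) = √(1974²−1198²) = 1568.9 m/s; delay term = 2·45.2·1568.9/(1198·1974) = 0.05997 s.
t = 131.2/1974 + 0.05997 = 0.12644 s.

126.4 ms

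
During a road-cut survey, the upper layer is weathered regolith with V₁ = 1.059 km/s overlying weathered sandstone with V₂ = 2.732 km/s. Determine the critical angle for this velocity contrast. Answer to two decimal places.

22.81°

Critical incidence: sin θ_c = V₁/V₂ = 1.059/2.732 = 0.3876.
θ_c = arcsin 0.3876 = 22.81°.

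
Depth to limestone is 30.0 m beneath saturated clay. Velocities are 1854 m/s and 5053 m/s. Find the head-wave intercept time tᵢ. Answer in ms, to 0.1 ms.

tᵢ = 2h·√(V₂²−V₁²)/(V₁V₂).
√(V₂²−V₁²) = √(5053²−1854²) = 4700.6 m/s.
tᵢ = 2·30.0·4700.6/(1854·5053) = 0.03011 s.

30.1 ms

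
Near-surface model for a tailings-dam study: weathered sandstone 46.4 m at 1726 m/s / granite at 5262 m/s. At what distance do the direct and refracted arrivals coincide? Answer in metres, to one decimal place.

130.5 m

θ_c = arcsin(1726/5262) = 19.15°, so cos θ_c = 0.9447 and tᵢ = 2h cos θ_c/V₁ = 0.0508 s.
At crossover x/V₁ = x/V₂ + tᵢ ⇒ x = tᵢ/(1/V₁ − 1/V₂) = 0.05079/(5.7937e-04 − 1.9004e-04) = 130.46 m.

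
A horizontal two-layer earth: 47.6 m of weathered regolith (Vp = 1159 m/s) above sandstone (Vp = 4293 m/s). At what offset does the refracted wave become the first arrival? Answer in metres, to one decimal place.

θ_c = arcsin(1159/4293) = 15.66°, so cos θ_c = 0.9629 and tᵢ = 2h cos θ_c/V₁ = 0.0791 s.
At crossover x/V₁ = x/V₂ + tᵢ ⇒ x = tᵢ/(1/V₁ − 1/V₂) = 0.07909/(8.6281e-04 − 2.3294e-04) = 125.56 m.

125.6 m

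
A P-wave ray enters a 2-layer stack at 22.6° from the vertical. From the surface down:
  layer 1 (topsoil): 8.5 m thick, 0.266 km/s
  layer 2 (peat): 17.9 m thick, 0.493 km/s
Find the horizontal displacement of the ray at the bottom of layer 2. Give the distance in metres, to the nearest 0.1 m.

21.7 m

Apply Snell's law at each interface; in layer i the horizontal offset is hᵢ·tan θᵢ.
Layer 1: θ = 22.60°; offset = 8.5·tan 22.60° = 3.538 m.
Layer 2: sin θ = 0.493·sin 22.6°/0.266 = 0.7122, θ = 45.42°; offset = 17.9·tan 45.42° = 18.163 m.
Total horizontal offset = 21.701 m.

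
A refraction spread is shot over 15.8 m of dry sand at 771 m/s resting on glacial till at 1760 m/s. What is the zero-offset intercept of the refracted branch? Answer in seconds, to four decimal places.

0.0368 s

tᵢ = 2h·√(V₂²−V₁²)/(V₁V₂).
√(V₂²−V₁²) = √(1760²−771²) = 1582.1 m/s.
tᵢ = 2·15.8·1582.1/(771·1760) = 0.03684 s.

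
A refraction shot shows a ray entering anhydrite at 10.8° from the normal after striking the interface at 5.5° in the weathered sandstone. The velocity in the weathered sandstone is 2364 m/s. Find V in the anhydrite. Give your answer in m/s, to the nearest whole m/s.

sin 5.5° = 0.0958; sin 10.8° = 0.1874.
V₂ = V₁·(sin θ₂/sin θ₁) = 2364·(0.1874/0.0958) = 4621.69 m/s.

4622 m/s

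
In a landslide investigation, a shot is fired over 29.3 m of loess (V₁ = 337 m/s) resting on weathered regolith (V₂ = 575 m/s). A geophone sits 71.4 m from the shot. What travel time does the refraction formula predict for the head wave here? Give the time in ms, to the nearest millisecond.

265 ms

θ_c = arcsin(V₁/V₂) = arcsin(337/575) = 35.88°, cos θ_c = 0.8102.
Intercept time tᵢ = 2h cos θ_c / V₁ = 2·29.3·0.8102/337 = 0.14089 s.
t = x/V₂ + tᵢ = 71.4/575 + 0.14089 = 0.26507 s.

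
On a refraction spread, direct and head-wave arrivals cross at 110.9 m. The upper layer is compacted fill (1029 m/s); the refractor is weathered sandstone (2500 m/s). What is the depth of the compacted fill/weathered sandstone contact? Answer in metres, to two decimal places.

35.80 m

h = (x_cross/2)·√((V₂−V₁)/(V₂+V₁)).
(V₂−V₁)/(V₂+V₁) = (2500−1029)/(2500+1029) = 0.4168; √ = 0.6456.
h = (110.9/2)·0.6456 = 35.80 m.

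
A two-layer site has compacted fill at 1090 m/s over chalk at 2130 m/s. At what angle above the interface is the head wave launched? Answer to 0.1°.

At critical incidence the refracted ray runs along the interface (θ₂ = 90°), so sin θ_c = V₁/V₂.
θ_c = arcsin(1090/2130) = arcsin 0.5117 = 30.78°.
Measured from the interface: 90° − 30.78° = 59.22°.

59.2°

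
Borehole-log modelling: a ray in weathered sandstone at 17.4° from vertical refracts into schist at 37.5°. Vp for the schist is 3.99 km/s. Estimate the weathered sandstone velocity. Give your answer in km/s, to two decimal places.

Snell's law: sin 17.4°/V₁ = sin 37.5°/V₂.
V₁ = V₂·sin 17.4°/sin 37.5° = 3.99 × 0.4912 = 1.96 km/s.

1.96 km/s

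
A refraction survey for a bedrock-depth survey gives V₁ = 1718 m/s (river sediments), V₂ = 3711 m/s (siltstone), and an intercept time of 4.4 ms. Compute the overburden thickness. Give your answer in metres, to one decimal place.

h = tᵢ·V₁·V₂ / (2·√(V₂²−V₁²)).
√(V₂²−V₁²) = √(3711² − 1718²) = 3289.4 m/s.
h = 0.0044 s × 1718 × 3711 / (2 × 3289.4) = 4.26 m.

4.3 m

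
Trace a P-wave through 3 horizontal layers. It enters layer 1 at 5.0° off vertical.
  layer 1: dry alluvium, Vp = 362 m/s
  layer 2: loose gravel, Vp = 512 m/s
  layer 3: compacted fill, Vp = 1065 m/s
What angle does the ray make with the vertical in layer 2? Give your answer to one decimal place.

Snell's law across each interface conserves sin θ / V, so sin θ_2 = V_2·sin θ₁/V₁.
sin θ_2 = 512 × sin 5.0° / 362 = 0.1233.
θ_2 = 7.08° from the vertical.

7.1°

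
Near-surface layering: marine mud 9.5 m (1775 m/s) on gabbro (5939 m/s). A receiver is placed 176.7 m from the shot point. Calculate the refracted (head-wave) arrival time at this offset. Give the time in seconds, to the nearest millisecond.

t = x/V₂ + 2h·√(V₂²−V₁²)/(V₁V₂).
√(V₂²−V₁²) = √(5939²−1775²) = 5667.5 m/s; delay term = 2·9.5·5667.5/(1775·5939) = 0.01021 s.
t = 176.7/5939 + 0.01021 = 0.03997 s.

0.040 s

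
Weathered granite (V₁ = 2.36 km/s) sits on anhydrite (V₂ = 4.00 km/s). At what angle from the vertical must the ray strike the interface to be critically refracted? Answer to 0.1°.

36.2°

At critical incidence the refracted ray runs along the interface (θ₂ = 90°), so sin θ_c = V₁/V₂.
θ_c = arcsin(2.36/4.00) = arcsin 0.5900 = 36.16°.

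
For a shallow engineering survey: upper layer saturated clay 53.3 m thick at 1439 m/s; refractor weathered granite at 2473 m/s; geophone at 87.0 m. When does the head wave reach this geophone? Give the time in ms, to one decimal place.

95.4 ms

θ_c = arcsin(V₁/V₂) = arcsin(1439/2473) = 35.58°, cos θ_c = 0.8133.
Intercept time tᵢ = 2h cos θ_c / V₁ = 2·53.3·0.8133/1439 = 0.06025 s.
t = x/V₂ + tᵢ = 87.0/2473 + 0.06025 = 0.09543 s.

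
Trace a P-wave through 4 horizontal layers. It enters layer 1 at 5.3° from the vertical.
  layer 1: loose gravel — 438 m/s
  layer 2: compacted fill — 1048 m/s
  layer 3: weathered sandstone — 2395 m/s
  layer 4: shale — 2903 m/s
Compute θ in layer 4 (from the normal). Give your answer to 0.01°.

Ray parameter p = sin 5.3° / 438 = 2.1089e-04 s/m.
sin θ_4 = p·V_4 = 2.1089e-04 × 2903 = 0.6122.
θ_4 = 37.75° from the vertical.

37.75°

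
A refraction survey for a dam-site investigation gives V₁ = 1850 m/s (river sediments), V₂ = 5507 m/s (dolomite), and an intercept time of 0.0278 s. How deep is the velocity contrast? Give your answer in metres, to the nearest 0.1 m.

θ_c = arcsin(1850/5507) = 19.63°; cos θ_c = 0.9419.
tᵢ = 2h cos θ_c/V₁ ⇒ h = tᵢ·V₁/(2 cos θ_c) = 0.0278·1850/(2·0.9419) = 27.30 m.

27.3 m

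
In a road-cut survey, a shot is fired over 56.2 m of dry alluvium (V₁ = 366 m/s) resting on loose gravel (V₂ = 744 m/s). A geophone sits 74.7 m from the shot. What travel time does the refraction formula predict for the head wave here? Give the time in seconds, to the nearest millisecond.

0.368 s

θ_c = arcsin(V₁/V₂) = arcsin(366/744) = 29.47°, cos θ_c = 0.8706.
Intercept time tᵢ = 2h cos θ_c / V₁ = 2·56.2·0.8706/366 = 0.26737 s.
t = x/V₂ + tᵢ = 74.7/744 + 0.26737 = 0.36778 s.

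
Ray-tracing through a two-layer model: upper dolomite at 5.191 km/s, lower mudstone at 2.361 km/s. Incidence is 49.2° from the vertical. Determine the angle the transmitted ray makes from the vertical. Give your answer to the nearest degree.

20°

sin θ₁/V₁ = sin θ₂/V₂ ⇒ sin θ₂ = 2.361·sin 49.2°/5.191 = 2.361·0.7570/5.191 = 0.3443.
θ₂ = arcsin 0.3443 = 20.14° from the normal.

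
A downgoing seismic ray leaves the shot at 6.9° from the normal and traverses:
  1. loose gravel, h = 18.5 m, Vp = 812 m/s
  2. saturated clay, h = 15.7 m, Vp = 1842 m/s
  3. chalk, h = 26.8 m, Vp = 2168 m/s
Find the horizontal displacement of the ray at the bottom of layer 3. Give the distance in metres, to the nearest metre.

Ray parameter p = sin 6.9° / 812 m/s = 1.4795e-04 s/m.
Layer 1: θ = 6.90°; offset = 18.5·tan 6.90° = 2.239 m.
Layer 2: sin θ = p·1842 = 0.2725 → θ = 15.81°; offset = 15.7·tan 15.81° = 4.447 m.
Layer 3: sin θ = p·2168 = 0.3208 → θ = 18.71°; offset = 26.8·tan 18.71° = 9.076 m.
Summing the layer offsets gives 15.762 m.

16 m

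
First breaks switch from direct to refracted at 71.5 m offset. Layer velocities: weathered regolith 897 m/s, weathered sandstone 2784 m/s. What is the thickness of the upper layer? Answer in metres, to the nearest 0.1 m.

x_cross = 2h·√((V₂+V₁)/(V₂−V₁)) → h = x_cross / (2·√((V₂+V₁)/(V₂−V₁))).
√((V₂+V₁)/(V₂−V₁)) = √((2784+897)/(2784−897)) = 1.3967.
h = 71.5 / (2·1.3967) = 25.60 m.

25.6 m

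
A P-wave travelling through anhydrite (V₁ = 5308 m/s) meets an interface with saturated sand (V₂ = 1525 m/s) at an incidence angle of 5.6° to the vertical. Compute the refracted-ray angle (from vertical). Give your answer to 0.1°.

Snell's law: sin θ₂ = (V₂/V₁)·sin θ₁ = (1525/5308)·sin 5.6° = 0.0280.
θ₂ = sin⁻¹(0.0280) = 1.61° (from vertical).

1.6°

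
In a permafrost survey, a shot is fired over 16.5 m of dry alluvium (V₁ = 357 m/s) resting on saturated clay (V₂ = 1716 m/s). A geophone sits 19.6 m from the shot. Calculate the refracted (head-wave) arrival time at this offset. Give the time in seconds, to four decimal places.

0.1018 s

t = x/V₂ + 2h·√(V₂²−V₁²)/(V₁V₂).
√(V₂²−V₁²) = √(1716²−357²) = 1678.5 m/s; delay term = 2·16.5·1678.5/(357·1716) = 0.09041 s.
t = 19.6/1716 + 0.09041 = 0.10184 s.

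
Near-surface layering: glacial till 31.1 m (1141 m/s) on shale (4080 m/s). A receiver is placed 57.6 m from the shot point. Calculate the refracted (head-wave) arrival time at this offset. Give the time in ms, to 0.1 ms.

θ_c = arcsin(V₁/V₂) = arcsin(1141/4080) = 16.24°, cos θ_c = 0.9601.
Intercept time tᵢ = 2h cos θ_c / V₁ = 2·31.1·0.9601/1141 = 0.05234 s.
t = x/V₂ + tᵢ = 57.6/4080 + 0.05234 = 0.06646 s.

66.5 ms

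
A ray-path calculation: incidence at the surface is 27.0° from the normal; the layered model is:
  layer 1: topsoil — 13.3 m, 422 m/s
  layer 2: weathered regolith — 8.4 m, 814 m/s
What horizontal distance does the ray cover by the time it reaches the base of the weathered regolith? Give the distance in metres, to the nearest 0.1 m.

Apply Snell's law at each interface; in layer i the horizontal offset is hᵢ·tan θᵢ.
Layer 1: θ = 27.00°; offset = 13.3·tan 27.00° = 6.777 m.
Layer 2: sin θ = 814·sin 27.0°/422 = 0.8757, θ = 61.13°; offset = 8.4·tan 61.13° = 15.235 m.
Total horizontal offset = 22.011 m.

22.0 m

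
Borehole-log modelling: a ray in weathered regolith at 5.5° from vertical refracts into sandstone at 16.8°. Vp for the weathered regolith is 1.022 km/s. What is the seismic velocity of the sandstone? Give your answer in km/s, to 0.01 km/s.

3.08 km/s

sin 5.5° = 0.0958; sin 16.8° = 0.2890.
V₂ = V₁·(sin θ₂/sin θ₁) = 1.022·(0.2890/0.0958) = 3.08 km/s.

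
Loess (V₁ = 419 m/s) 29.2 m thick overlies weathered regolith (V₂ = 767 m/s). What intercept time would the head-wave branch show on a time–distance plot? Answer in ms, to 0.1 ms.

θ_c = arcsin(V₁/V₂) = arcsin(419/767) = 33.11°; cos θ_c = 0.8376.
tᵢ = 2h·cos θ_c / V₁ = 2·29.2·0.8376 / 419 = 0.11674 s.

116.7 ms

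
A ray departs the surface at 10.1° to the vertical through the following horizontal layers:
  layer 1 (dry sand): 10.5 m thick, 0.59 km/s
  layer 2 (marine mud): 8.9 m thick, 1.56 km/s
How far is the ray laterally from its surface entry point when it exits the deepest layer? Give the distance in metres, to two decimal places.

Apply Snell's law at each interface; in layer i the horizontal offset is hᵢ·tan θᵢ.
Layer 1: θ = 10.10°; offset = 10.5·tan 10.10° = 1.8703 m.
Layer 2: sin θ = 1.56·sin 10.1°/0.59 = 0.4637, θ = 27.62°; offset = 8.9·tan 27.62° = 4.6577 m.
Summing the layer offsets gives 6.5281 m.

6.53 m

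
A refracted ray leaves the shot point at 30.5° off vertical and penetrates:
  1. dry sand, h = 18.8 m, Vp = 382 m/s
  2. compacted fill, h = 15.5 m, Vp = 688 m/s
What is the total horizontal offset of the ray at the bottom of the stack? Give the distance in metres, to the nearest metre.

Ray parameter p = sin 30.5° / 382 m/s = 1.3286e-03 s/m.
Layer 1: θ = 30.50°; offset = 18.8·tan 30.50° = 11.074 m.
Layer 2: sin θ = p·688 = 0.9141 → θ = 66.08°; offset = 15.5·tan 66.08° = 34.942 m.
Summing the layer offsets gives 46.016 m.

46 m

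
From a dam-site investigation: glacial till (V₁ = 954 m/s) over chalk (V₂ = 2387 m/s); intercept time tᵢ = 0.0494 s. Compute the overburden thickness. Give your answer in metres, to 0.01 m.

θ_c = arcsin(954/2387) = 23.56°; cos θ_c = 0.9167.
tᵢ = 2h cos θ_c/V₁ ⇒ h = tᵢ·V₁/(2 cos θ_c) = 0.0494·954/(2·0.9167) = 25.71 m.

25.71 m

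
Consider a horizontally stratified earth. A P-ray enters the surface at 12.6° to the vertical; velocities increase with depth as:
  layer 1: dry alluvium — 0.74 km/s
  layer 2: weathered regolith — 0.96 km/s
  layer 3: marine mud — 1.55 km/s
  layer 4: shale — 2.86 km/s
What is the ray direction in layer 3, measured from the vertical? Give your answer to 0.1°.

27.2°

Snell's law across each interface conserves sin θ / V, so sin θ_3 = V_3·sin θ₁/V₁.
sin θ_3 = 1.55 × sin 12.6° / 0.74 = 0.4569.
θ_3 = arcsin 0.4569 = 27.19°.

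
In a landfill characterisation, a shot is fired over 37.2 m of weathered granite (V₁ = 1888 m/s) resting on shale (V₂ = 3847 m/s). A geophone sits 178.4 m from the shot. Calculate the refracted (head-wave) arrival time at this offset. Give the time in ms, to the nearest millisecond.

81 ms

t = x/V₂ + 2h·√(V₂²−V₁²)/(V₁V₂).
√(V₂²−V₁²) = √(3847²−1888²) = 3351.8 m/s; delay term = 2·37.2·3351.8/(1888·3847) = 0.03433 s.
t = 178.4/3847 + 0.03433 = 0.08071 s.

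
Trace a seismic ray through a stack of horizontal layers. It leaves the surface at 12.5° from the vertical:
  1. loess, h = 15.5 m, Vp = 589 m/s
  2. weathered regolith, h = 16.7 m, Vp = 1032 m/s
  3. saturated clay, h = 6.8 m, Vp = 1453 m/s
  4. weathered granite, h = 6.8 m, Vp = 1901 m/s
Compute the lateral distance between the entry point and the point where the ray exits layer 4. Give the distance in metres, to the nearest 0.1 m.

21.2 m

Apply Snell's law at each interface; in layer i the horizontal offset is hᵢ·tan θᵢ.
Layer 1: θ = 12.50°; offset = 15.5·tan 12.50° = 3.436 m.
Layer 2: sin θ = 1032·sin 12.5°/589 = 0.3792, θ = 22.29°; offset = 16.7·tan 22.29° = 6.844 m.
Layer 3: sin θ = 1453·sin 12.5°/589 = 0.5339, θ = 32.27°; offset = 6.8·tan 32.27° = 4.294 m.
Layer 4: sin θ = 1901·sin 12.5°/589 = 0.6986, θ = 44.31°; offset = 6.8·tan 44.31° = 6.639 m.
Summing the layer offsets gives 21.213 m.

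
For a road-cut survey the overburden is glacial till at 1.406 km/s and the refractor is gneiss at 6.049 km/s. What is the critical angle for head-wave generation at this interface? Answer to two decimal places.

13.44°

Critical incidence: sin θ_c = V₁/V₂ = 1.406/6.049 = 0.2324.
θ_c = arcsin 0.2324 = 13.44°.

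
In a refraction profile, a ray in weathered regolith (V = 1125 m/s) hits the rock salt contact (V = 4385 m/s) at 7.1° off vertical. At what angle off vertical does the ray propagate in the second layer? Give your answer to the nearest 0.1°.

sin θ₁/V₁ = sin θ₂/V₂ ⇒ sin θ₂ = 4385·sin 7.1°/1125 = 4385·0.1236/1125 = 0.4818.
θ₂ = arcsin 0.4818 = 28.80° from the normal.

28.8°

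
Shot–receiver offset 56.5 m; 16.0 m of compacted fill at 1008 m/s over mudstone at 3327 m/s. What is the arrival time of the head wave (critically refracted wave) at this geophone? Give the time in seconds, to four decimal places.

0.0472 s

t = x/V₂ + 2h·√(V₂²−V₁²)/(V₁V₂).
√(V₂²−V₁²) = √(3327²−1008²) = 3170.6 m/s; delay term = 2·16.0·3170.6/(1008·3327) = 0.03025 s.
t = 56.5/3327 + 0.03025 = 0.04724 s.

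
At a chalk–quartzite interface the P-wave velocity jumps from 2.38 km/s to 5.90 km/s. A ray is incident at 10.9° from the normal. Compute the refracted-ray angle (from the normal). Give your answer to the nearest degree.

Snell's law: sin θ₂ = (V₂/V₁)·sin θ₁ = (5.90/2.38)·sin 10.9° = 0.4688.
θ₂ = arcsin 0.4688 = 27.95° from the normal.

28°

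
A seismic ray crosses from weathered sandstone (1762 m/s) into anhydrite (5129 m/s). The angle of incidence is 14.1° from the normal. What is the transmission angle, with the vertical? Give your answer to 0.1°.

Snell's law: sin θ₂ = (V₂/V₁)·sin θ₁ = (5129/1762)·sin 14.1° = 0.7091.
θ₂ = sin⁻¹(0.7091) = 45.16° (from vertical).

45.2°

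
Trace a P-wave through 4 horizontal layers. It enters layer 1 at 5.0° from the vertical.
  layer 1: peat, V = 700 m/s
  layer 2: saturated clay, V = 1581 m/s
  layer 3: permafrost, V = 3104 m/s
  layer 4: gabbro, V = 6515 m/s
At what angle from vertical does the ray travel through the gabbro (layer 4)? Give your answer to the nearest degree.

Snell's law across each interface conserves sin θ / V, so sin θ_4 = V_4·sin θ₁/V₁.
sin θ_4 = 6515 × sin 5.0° / 700 = 0.8112.
θ_4 = 54.21° from the vertical.

54°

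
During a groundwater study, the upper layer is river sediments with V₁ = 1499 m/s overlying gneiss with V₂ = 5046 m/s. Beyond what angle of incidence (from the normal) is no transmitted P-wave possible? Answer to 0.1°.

Critical incidence: sin θ_c = V₁/V₂ = 1499/5046 = 0.2971.
θ_c = arcsin 0.2971 = 17.28°.

17.3°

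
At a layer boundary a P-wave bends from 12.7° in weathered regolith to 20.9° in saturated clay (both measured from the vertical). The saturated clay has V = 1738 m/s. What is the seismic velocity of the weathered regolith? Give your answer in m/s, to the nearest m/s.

Snell's law: sin 12.7°/V₁ = sin 20.9°/V₂.
V₁ = V₂·sin 12.7°/sin 20.9° = 1738 × 0.6163 = 1071.07 m/s.

1071 m/s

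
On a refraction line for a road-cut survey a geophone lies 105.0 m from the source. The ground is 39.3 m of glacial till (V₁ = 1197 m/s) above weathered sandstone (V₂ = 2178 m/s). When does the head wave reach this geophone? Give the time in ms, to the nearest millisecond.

θ_c = arcsin(V₁/V₂) = arcsin(1197/2178) = 33.34°, cos θ_c = 0.8354.
Intercept time tᵢ = 2h cos θ_c / V₁ = 2·39.3·0.8354/1197 = 0.05486 s.
t = x/V₂ + tᵢ = 105.0/2178 + 0.05486 = 0.10307 s.

103 ms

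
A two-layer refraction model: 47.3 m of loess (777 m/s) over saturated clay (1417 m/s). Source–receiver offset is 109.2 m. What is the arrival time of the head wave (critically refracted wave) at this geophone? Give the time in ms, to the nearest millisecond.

θ_c = arcsin(V₁/V₂) = arcsin(777/1417) = 33.25°, cos θ_c = 0.8363.
Intercept time tᵢ = 2h cos θ_c / V₁ = 2·47.3·0.8363/777 = 0.10181 s.
t = x/V₂ + tᵢ = 109.2/1417 + 0.10181 = 0.17888 s.

179 ms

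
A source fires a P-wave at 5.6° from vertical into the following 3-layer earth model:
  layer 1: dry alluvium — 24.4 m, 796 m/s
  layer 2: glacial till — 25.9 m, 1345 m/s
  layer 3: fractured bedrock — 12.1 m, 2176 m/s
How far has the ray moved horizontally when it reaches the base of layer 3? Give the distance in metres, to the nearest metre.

10 m

p = sin θ₁/V₁ = sin 5.6°/796 = 1.2259e-04 s/m is conserved through the stack.
Layer 1: θ = 5.60°; offset = 24.4·tan 5.60° = 2.392 m.
Layer 2: sin θ = p·1345 = 0.1649 → θ = 9.49°; offset = 25.9·tan 9.49° = 4.330 m.
Layer 3: sin θ = p·2176 = 0.2668 → θ = 15.47°; offset = 12.1·tan 15.47° = 3.349 m.
Summing the layer offsets gives 10.071 m.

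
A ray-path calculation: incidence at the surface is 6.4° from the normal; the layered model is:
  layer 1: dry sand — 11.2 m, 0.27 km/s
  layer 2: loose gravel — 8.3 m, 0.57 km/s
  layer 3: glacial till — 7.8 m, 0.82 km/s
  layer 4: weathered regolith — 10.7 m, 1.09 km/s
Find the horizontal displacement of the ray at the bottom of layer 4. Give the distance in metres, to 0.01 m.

11.46 m

Ray parameter p = sin 6.4° / 0.27 km/s = 4.1285e-01 s/km.
Layer 1: θ = 6.40°; offset = 11.2·tan 6.40° = 1.2563 m.
Layer 2: sin θ = p·0.57 = 0.2353 → θ = 13.61°; offset = 8.3·tan 13.61° = 2.0096 m.
Layer 3: sin θ = p·0.82 = 0.3385 → θ = 19.79°; offset = 7.8·tan 19.79° = 2.8063 m.
Layer 4: sin θ = p·1.09 = 0.4500 → θ = 26.74°; offset = 10.7·tan 26.74° = 5.3918 m.
Summing the layer offsets gives 11.4640 m.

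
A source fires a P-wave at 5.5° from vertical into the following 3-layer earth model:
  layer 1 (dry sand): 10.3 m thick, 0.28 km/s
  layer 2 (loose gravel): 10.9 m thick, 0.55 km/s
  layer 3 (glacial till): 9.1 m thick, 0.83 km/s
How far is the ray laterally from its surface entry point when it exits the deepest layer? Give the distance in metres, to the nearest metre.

Apply Snell's law at each interface; in layer i the horizontal offset is hᵢ·tan θᵢ.
Layer 1: θ = 5.50°; offset = 10.3·tan 5.50° = 0.992 m.
Layer 2: sin θ = 0.55·sin 5.5°/0.28 = 0.1883, θ = 10.85°; offset = 10.9·tan 10.85° = 2.089 m.
Layer 3: sin θ = 0.83·sin 5.5°/0.28 = 0.2841, θ = 16.51°; offset = 9.1·tan 16.51° = 2.697 m.
Total horizontal offset = 5.778 m.

6 m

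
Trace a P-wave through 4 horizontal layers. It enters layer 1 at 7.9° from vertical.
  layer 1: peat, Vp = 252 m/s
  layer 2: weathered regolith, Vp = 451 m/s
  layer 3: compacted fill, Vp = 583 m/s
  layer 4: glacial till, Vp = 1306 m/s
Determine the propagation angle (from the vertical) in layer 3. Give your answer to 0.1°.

18.5°

Snell's law across each interface conserves sin θ / V, so sin θ_3 = V_3·sin θ₁/V₁.
sin θ_3 = 583 × sin 7.9° / 252 = 0.3180.
θ_3 = arcsin 0.3180 = 18.54°.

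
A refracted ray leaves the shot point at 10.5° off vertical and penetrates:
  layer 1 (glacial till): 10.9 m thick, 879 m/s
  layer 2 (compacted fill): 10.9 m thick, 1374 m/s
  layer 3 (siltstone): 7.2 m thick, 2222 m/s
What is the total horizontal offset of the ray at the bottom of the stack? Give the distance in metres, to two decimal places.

9.00 m

p = sin θ₁/V₁ = sin 10.5°/879 = 2.0732e-04 s/m is conserved through the stack.
Layer 1: θ = 10.50°; offset = 10.9·tan 10.50° = 2.0202 m.
Layer 2: sin θ = p·1374 = 0.2849 → θ = 16.55°; offset = 10.9·tan 16.55° = 3.2392 m.
Layer 3: sin θ = p·2222 = 0.4607 → θ = 27.43°; offset = 7.2·tan 27.43° = 3.7369 m.
Summing the layer offsets gives 8.9963 m.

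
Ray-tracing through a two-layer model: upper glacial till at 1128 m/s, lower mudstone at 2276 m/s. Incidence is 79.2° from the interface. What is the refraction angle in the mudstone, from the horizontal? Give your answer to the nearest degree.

Angle from the normal: 90° − 79.2° = 10.8°.
sin θ₁/V₁ = sin θ₂/V₂ ⇒ sin θ₂ = 2276·sin 10.8°/1128 = 2276·0.1874/1128 = 0.3781.
θ₂ = sin⁻¹(0.3781) = 22.22° (from vertical).
From the interface: 90° − 22.22° = 67.78°.

68°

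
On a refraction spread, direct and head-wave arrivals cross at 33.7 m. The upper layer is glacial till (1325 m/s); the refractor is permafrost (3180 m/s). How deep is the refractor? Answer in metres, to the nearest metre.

h = (x_cross/2)·√((V₂−V₁)/(V₂+V₁)).
(V₂−V₁)/(V₂+V₁) = (3180−1325)/(3180+1325) = 0.4118; √ = 0.6417.
h = (33.7/2)·0.6417 = 10.81 m.

11 m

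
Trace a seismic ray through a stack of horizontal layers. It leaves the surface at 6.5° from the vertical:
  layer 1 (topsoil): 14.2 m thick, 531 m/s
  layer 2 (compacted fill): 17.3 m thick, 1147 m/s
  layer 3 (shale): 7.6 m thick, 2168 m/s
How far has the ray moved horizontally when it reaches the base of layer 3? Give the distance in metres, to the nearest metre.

10 m

Ray parameter p = sin 6.5° / 531 m/s = 2.1319e-04 s/m.
Layer 1: θ = 6.50°; offset = 14.2·tan 6.50° = 1.618 m.
Layer 2: sin θ = p·1147 = 0.2445 → θ = 14.15°; offset = 17.3·tan 14.15° = 4.363 m.
Layer 3: sin θ = p·2168 = 0.4622 → θ = 27.53°; offset = 7.6·tan 27.53° = 3.961 m.
Total horizontal offset = 9.942 m.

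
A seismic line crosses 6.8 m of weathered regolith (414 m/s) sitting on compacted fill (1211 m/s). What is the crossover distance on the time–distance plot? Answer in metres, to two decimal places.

θ_c = arcsin(414/1211) = 19.99°, so cos θ_c = 0.9397 and tᵢ = 2h cos θ_c/V₁ = 0.0309 s.
At crossover x/V₁ = x/V₂ + tᵢ ⇒ x = tᵢ/(1/V₁ − 1/V₂) = 0.03087/(2.4155e-03 − 8.2576e-04) = 19.42 m.

19.42 m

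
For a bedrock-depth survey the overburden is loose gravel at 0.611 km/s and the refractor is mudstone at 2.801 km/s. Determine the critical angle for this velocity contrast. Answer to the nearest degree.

At critical incidence the refracted ray runs along the interface (θ₂ = 90°), so sin θ_c = V₁/V₂.
θ_c = arcsin(0.611/2.801) = arcsin 0.2181 = 12.60°.

13°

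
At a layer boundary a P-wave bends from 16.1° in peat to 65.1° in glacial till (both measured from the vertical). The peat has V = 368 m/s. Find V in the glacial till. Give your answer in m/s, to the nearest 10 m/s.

sin 16.1° = 0.2773; sin 65.1° = 0.9070.
V₂ = V₁·(sin θ₂/sin θ₁) = 368·(0.9070/0.2773) = 1203.66 m/s.

1200 m/s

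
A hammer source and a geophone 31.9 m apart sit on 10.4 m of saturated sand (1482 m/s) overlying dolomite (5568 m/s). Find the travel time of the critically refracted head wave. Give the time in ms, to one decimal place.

θ_c = arcsin(V₁/V₂) = arcsin(1482/5568) = 15.44°, cos θ_c = 0.9639.
Intercept time tᵢ = 2h cos θ_c / V₁ = 2·10.4·0.9639/1482 = 0.01353 s.
t = x/V₂ + tᵢ = 31.9/5568 + 0.01353 = 0.01926 s.

19.3 ms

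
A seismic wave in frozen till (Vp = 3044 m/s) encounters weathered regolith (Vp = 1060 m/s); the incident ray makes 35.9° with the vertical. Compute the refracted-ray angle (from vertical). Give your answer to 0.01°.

11.78°

sin θ₁/V₁ = sin θ₂/V₂ ⇒ sin θ₂ = 1060·sin 35.9°/3044 = 1060·0.5864/3044 = 0.2042.
θ₂ = arcsin 0.2042 = 11.78° from the normal.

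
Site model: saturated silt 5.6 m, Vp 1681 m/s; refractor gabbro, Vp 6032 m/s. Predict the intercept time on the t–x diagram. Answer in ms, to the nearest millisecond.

6 ms

θ_c = arcsin(V₁/V₂) = arcsin(1681/6032) = 16.18°; cos θ_c = 0.9604.
tᵢ = 2h·cos θ_c / V₁ = 2·5.6·0.9604 / 1681 = 0.00640 s.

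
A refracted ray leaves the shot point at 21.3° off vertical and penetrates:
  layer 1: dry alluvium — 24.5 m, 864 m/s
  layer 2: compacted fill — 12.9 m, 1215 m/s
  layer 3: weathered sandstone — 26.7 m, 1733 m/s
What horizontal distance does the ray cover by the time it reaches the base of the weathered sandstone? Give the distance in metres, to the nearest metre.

Apply Snell's law at each interface; in layer i the horizontal offset is hᵢ·tan θᵢ.
Layer 1: θ = 21.30°; offset = 24.5·tan 21.30° = 9.552 m.
Layer 2: sin θ = 1215·sin 21.3°/864 = 0.5108, θ = 30.72°; offset = 12.9·tan 30.72° = 7.665 m.
Layer 3: sin θ = 1733·sin 21.3°/864 = 0.7286, θ = 46.77°; offset = 26.7·tan 46.77° = 28.402 m.
Total horizontal offset = 45.620 m.

46 m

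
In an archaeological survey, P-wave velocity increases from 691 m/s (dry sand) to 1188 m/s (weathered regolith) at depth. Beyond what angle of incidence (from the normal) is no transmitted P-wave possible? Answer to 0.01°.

Critical incidence: sin θ_c = V₁/V₂ = 691/1188 = 0.5816.
θ_c = arcsin 0.5816 = 35.57°.

35.57°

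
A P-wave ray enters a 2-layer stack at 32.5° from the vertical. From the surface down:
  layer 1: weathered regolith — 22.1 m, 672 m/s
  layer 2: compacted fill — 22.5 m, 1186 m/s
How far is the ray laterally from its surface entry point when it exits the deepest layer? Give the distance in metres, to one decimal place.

81.3 m

Ray parameter p = sin 32.5° / 672 m/s = 7.9955e-04 s/m.
Layer 1: θ = 32.50°; offset = 22.1·tan 32.50° = 14.079 m.
Layer 2: sin θ = p·1186 = 0.9483 → θ = 71.49°; offset = 22.5·tan 71.49° = 67.208 m.
Σ offsets = 81.287 m.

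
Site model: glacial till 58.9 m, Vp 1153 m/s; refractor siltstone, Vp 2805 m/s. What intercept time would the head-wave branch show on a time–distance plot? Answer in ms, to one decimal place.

θ_c = arcsin(V₁/V₂) = arcsin(1153/2805) = 24.27°; cos θ_c = 0.9116.
tᵢ = 2h·cos θ_c / V₁ = 2·58.9·0.9116 / 1153 = 0.09314 s.

93.1 ms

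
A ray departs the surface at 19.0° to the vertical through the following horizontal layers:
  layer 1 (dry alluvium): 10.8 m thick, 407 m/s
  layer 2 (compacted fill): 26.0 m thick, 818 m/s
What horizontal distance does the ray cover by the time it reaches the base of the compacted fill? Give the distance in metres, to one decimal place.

26.2 m

Apply Snell's law at each interface; in layer i the horizontal offset is hᵢ·tan θᵢ.
Layer 1: θ = 19.00°; offset = 10.8·tan 19.00° = 3.719 m.
Layer 2: sin θ = 818·sin 19.0°/407 = 0.6543, θ = 40.87°; offset = 26.0·tan 40.87° = 22.498 m.
Σ offsets = 26.216 m.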